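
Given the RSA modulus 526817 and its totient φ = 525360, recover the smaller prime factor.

φ(n) = (p−1)(q−1) = n − (p+q) + 1, so p + q = 526817 − 525360 + 1 = 1458.
p and q are the roots of t² − 1458t + 526817 = 0.
Discriminant: 1458² − 4·526817 = 2125764 − 2107268 = 18496; √18496 = 136.
q = (1458 − 136)/2 = 661, p = (1458 + 136)/2 = 797.
Check: 661 · 797 = 526817.

661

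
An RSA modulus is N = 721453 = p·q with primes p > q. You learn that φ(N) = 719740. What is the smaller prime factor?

743

φ(n) = (p−1)(q−1) = n − (p+q) + 1, so p + q = 721453 − 719740 + 1 = 1714.
p and q are the roots of t² − 1714t + 721453 = 0.
Discriminant: 1714² − 4·721453 = 2937796 − 2885812 = 51984; √51984 = 228.
q = (1714 − 228)/2 = 743, p = (1714 + 228)/2 = 971.
Check: 743 · 971 = 721453.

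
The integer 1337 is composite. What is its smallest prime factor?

1337 is odd.
Digit sum 14, not divisible by 3.
Ends in 7: not divisible by 5.
7: 1337 = 7·191

7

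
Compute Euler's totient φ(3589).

Factor: 3589 = 37 · 97.
φ(3589) = (37−1) · (97−1) = 36 · 96 = 3456.

3456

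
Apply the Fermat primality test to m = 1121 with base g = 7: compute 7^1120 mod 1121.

558

7^1 ≡ 7 (mod 1121)
7^2 ≡ 7^2 = 49 ≡ 49 (mod 1121)
7^4 ≡ 49^2 = 2401 ≡ 159 (mod 1121)
7^8 ≡ 159^2 = 25281 ≡ 619 (mod 1121)
7^16 ≡ 619^2 = 383161 ≡ 900 (mod 1121)
7^32 ≡ 900^2 = 810000 ≡ 638 (mod 1121)
7^64 ≡ 638^2 = 407044 ≡ 121 (mod 1121)
7^128 ≡ 121^2 = 14641 ≡ 68 (mod 1121)
7^256 ≡ 68^2 = 4624 ≡ 140 (mod 1121)
7^512 ≡ 140^2 = 19600 ≡ 543 (mod 1121)
7^1024 ≡ 543^2 = 294849 ≡ 26 (mod 1121)
1120 = 1024 + 64 + 32 in binary powers of 2.
So 7^1120 ≡ 26 · 121 · 638 ≡ 558 (mod 1121).
Since 558 ≠ 1, base 7 is a Fermat witness: 1121 is composite.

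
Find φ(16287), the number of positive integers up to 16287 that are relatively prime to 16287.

10560

Factor: 16287 = 3 · 61 · 89.
φ(16287) = (3−1) · (61−1) · (89−1) = 2 · 60 · 88 = 10560.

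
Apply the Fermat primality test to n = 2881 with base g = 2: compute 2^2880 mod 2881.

895

2^1 ≡ 2 (mod 2881)
2^2 ≡ 2^2 = 4 ≡ 4 (mod 2881)
2^4 ≡ 4^2 = 16 ≡ 16 (mod 2881)
2^8 ≡ 16^2 = 256 ≡ 256 (mod 2881)
2^16 ≡ 256^2 = 65536 ≡ 2154 (mod 2881)
2^32 ≡ 2154^2 = 4639716 ≡ 1306 (mod 2881)
2^64 ≡ 1306^2 = 1705636 ≡ 84 (mod 2881)
2^128 ≡ 84^2 = 7056 ≡ 1294 (mod 2881)
2^256 ≡ 1294^2 = 1674436 ≡ 575 (mod 2881)
2^512 ≡ 575^2 = 330625 ≡ 2191 (mod 2881)
2^1024 ≡ 2191^2 = 4800481 ≡ 735 (mod 2881)
2^2048 ≡ 735^2 = 540225 ≡ 1478 (mod 2881)
2880 = 2048 + 512 + 256 + 64 in binary powers of 2.
So 2^2880 ≡ 1478 · 2191 · 575 · 84 ≡ 895 (mod 2881).
Since 895 ≠ 1, base 2 is a Fermat witness: 2881 is composite.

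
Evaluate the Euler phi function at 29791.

28830

Factor: 29791 = 31^3.
φ(29791) = 31^2·(31−1) = 28830.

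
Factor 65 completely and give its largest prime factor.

13

65 = 5 · 13
13 is prime.
So 65 = 5 · 13; the largest prime factor is 13.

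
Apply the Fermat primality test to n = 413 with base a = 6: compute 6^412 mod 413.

6^1 ≡ 6 (mod 413)
6^2 ≡ 6^2 = 36 ≡ 36 (mod 413)
6^4 ≡ 36^2 = 1296 ≡ 57 (mod 413)
6^8 ≡ 57^2 = 3249 ≡ 358 (mod 413)
6^16 ≡ 358^2 = 128164 ≡ 134 (mod 413)
6^32 ≡ 134^2 = 17956 ≡ 197 (mod 413)
6^64 ≡ 197^2 = 38809 ≡ 400 (mod 413)
6^128 ≡ 400^2 = 160000 ≡ 169 (mod 413)
6^256 ≡ 169^2 = 28561 ≡ 64 (mod 413)
412 = 256 + 128 + 16 + 8 + 4 in binary powers of 2.
So 6^412 ≡ 64 · 169 · 134 · 358 · 57 ≡ 400 (mod 413).
Since 400 ≠ 1, base 6 is a Fermat witness: 413 is composite.

400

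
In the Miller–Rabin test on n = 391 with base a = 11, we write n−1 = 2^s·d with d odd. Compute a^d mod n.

107

391 − 1 = 390 = 2^1 · 195, so d = 195.
11^1 ≡ 11 (mod 391)
11^2 ≡ 11^2 = 121 ≡ 121 (mod 391)
11^4 ≡ 121^2 = 14641 ≡ 174 (mod 391)
11^8 ≡ 174^2 = 30276 ≡ 169 (mod 391)
11^16 ≡ 169^2 = 28561 ≡ 18 (mod 391)
11^32 ≡ 18^2 = 324 ≡ 324 (mod 391)
11^64 ≡ 324^2 = 104976 ≡ 188 (mod 391)
11^128 ≡ 188^2 = 35344 ≡ 154 (mod 391)
195 = 128 + 64 + 2 + 1 in binary powers of 2.
So 11^195 ≡ 154 · 188 · 121 · 11 ≡ 107 (mod 391).
Squaring chain: 107; never reaches −1, so base 11 is a Miller–Rabin witness that 391 is composite.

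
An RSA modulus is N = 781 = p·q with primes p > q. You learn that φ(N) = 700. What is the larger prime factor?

φ(n) = (p−1)(q−1) = n − (p+q) + 1, so p + q = 781 − 700 + 1 = 82.
p and q are the roots of t² − 82t + 781 = 0.
Discriminant: 82² − 4·781 = 6724 − 3124 = 3600; √3600 = 60.
q = (82 − 60)/2 = 11, p = (82 + 60)/2 = 71.
Check: 11 · 71 = 781.

71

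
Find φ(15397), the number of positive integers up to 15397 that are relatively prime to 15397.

Factor: 15397 = 89 · 173.
φ(15397) = (89−1) · (173−1) = 88 · 172 = 15136.

15136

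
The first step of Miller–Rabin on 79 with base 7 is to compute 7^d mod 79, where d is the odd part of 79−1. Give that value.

79 − 1 = 78 = 2^1 · 39, so d = 39.
7^1 ≡ 7 (mod 79)
7^2 ≡ 7^2 = 49 ≡ 49 (mod 79)
7^4 ≡ 49^2 = 2401 ≡ 31 (mod 79)
7^8 ≡ 31^2 = 961 ≡ 13 (mod 79)
7^16 ≡ 13^2 = 169 ≡ 11 (mod 79)
7^32 ≡ 11^2 = 121 ≡ 42 (mod 79)
39 = 32 + 4 + 2 + 1 in binary powers of 2.
So 7^39 ≡ 42 · 31 · 49 · 7 ≡ 78 (mod 79).
Since 7^d ≡ 78 (mod 79), base 7 does not prove 79 composite.

78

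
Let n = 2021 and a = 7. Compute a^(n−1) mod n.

294

7^1 ≡ 7 (mod 2021)
7^2 ≡ 7^2 = 49 ≡ 49 (mod 2021)
7^4 ≡ 49^2 = 2401 ≡ 380 (mod 2021)
7^8 ≡ 380^2 = 144400 ≡ 909 (mod 2021)
7^16 ≡ 909^2 = 826281 ≡ 1713 (mod 2021)
7^32 ≡ 1713^2 = 2934369 ≡ 1898 (mod 2021)
7^64 ≡ 1898^2 = 3602404 ≡ 982 (mod 2021)
7^128 ≡ 982^2 = 964324 ≡ 307 (mod 2021)
7^256 ≡ 307^2 = 94249 ≡ 1283 (mod 2021)
7^512 ≡ 1283^2 = 1646089 ≡ 995 (mod 2021)
7^1024 ≡ 995^2 = 990025 ≡ 1756 (mod 2021)
2020 = 1024 + 512 + 256 + 128 + 64 + 32 + 4 in binary powers of 2.
So 7^2020 ≡ 1756 · 995 · 1283 · 307 · 982 · 1898 · 380 ≡ 294 (mod 2021).
Since 294 ≠ 1, base 7 is a Fermat witness: 2021 is composite.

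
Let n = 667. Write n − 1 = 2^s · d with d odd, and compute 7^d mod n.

667 − 1 = 666 = 2^1 · 333, so d = 333.
7^1 ≡ 7 (mod 667)
7^2 ≡ 7^2 = 49 ≡ 49 (mod 667)
7^4 ≡ 49^2 = 2401 ≡ 400 (mod 667)
7^8 ≡ 400^2 = 160000 ≡ 587 (mod 667)
7^16 ≡ 587^2 = 344569 ≡ 397 (mod 667)
7^32 ≡ 397^2 = 157609 ≡ 197 (mod 667)
7^64 ≡ 197^2 = 38809 ≡ 123 (mod 667)
7^128 ≡ 123^2 = 15129 ≡ 455 (mod 667)
7^256 ≡ 455^2 = 207025 ≡ 255 (mod 667)
333 = 256 + 64 + 8 + 4 + 1 in binary powers of 2.
So 7^333 ≡ 255 · 123 · 587 · 400 · 7 ≡ 458 (mod 667).
Squaring chain: 458; never reaches −1, so base 7 is a Miller–Rabin witness that 667 is composite.

458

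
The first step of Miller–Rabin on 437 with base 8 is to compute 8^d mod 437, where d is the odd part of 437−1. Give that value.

437 − 1 = 436 = 2^2 · 109, so d = 109.
8^1 ≡ 8 (mod 437)
8^2 ≡ 8^2 = 64 ≡ 64 (mod 437)
8^4 ≡ 64^2 = 4096 ≡ 163 (mod 437)
8^8 ≡ 163^2 = 26569 ≡ 349 (mod 437)
8^16 ≡ 349^2 = 121801 ≡ 315 (mod 437)
8^32 ≡ 315^2 = 99225 ≡ 26 (mod 437)
8^64 ≡ 26^2 = 676 ≡ 239 (mod 437)
109 = 64 + 32 + 8 + 4 + 1 in binary powers of 2.
So 8^109 ≡ 239 · 26 · 349 · 163 · 8 ≡ 141 (mod 437).
Squaring chain: 141 → 216; never reaches −1, so base 8 is a Miller–Rabin witness that 437 is composite.

141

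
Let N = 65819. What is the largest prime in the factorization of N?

65819 = 13 · 5063
5063 = 61 · 83
83 is prime.
So 65819 = 13 · 61 · 83; the largest prime factor is 83.

83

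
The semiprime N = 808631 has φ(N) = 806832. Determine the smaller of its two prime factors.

863

φ(n) = (p−1)(q−1) = n − (p+q) + 1, so p + q = 808631 − 806832 + 1 = 1800.
p and q are the roots of t² − 1800t + 808631 = 0.
Discriminant: 1800² − 4·808631 = 3240000 − 3234524 = 5476; √5476 = 74.
q = (1800 − 74)/2 = 863, p = (1800 + 74)/2 = 937.
Check: 863 · 937 = 808631.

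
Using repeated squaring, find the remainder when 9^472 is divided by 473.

444

9^1 ≡ 9 (mod 473)
9^2 ≡ 9^2 = 81 ≡ 81 (mod 473)
9^4 ≡ 81^2 = 6561 ≡ 412 (mod 473)
9^8 ≡ 412^2 = 169744 ≡ 410 (mod 473)
9^16 ≡ 410^2 = 168100 ≡ 185 (mod 473)
9^32 ≡ 185^2 = 34225 ≡ 169 (mod 473)
9^64 ≡ 169^2 = 28561 ≡ 181 (mod 473)
9^128 ≡ 181^2 = 32761 ≡ 124 (mod 473)
9^256 ≡ 124^2 = 15376 ≡ 240 (mod 473)
472 = 256 + 128 + 64 + 16 + 8 in binary powers of 2.
So 9^472 ≡ 240 · 124 · 181 · 185 · 410 ≡ 444 (mod 473).
Since 444 ≠ 1, base 9 is a Fermat witness: 473 is composite.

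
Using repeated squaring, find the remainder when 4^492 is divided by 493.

4^1 ≡ 4 (mod 493)
4^2 ≡ 4^2 = 16 ≡ 16 (mod 493)
4^4 ≡ 16^2 = 256 ≡ 256 (mod 493)
4^8 ≡ 256^2 = 65536 ≡ 460 (mod 493)
4^16 ≡ 460^2 = 211600 ≡ 103 (mod 493)
4^32 ≡ 103^2 = 10609 ≡ 256 (mod 493)
4^64 ≡ 256^2 = 65536 ≡ 460 (mod 493)
4^128 ≡ 460^2 = 211600 ≡ 103 (mod 493)
4^256 ≡ 103^2 = 10609 ≡ 256 (mod 493)
492 = 256 + 128 + 64 + 32 + 8 + 4 in binary powers of 2.
So 4^492 ≡ 256 · 103 · 460 · 256 · 460 · 256 ≡ 103 (mod 493).
Since 103 ≠ 1, base 4 is a Fermat witness: 493 is composite.

103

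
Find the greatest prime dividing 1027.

79

1027 = 13 · 79
79 is prime.
So 1027 = 13 · 79; the largest prime factor is 79.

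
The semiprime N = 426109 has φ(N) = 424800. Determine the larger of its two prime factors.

φ(n) = (p−1)(q−1) = n − (p+q) + 1, so p + q = 426109 − 424800 + 1 = 1310.
p and q are the roots of t² − 1310t + 426109 = 0.
Discriminant: 1310² − 4·426109 = 1716100 − 1704436 = 11664; √11664 = 108.
q = (1310 − 108)/2 = 601, p = (1310 + 108)/2 = 709.
Check: 601 · 709 = 426109.

709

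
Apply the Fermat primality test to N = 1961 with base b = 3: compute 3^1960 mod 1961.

3^1 ≡ 3 (mod 1961)
3^2 ≡ 3^2 = 9 ≡ 9 (mod 1961)
3^4 ≡ 9^2 = 81 ≡ 81 (mod 1961)
3^8 ≡ 81^2 = 6561 ≡ 678 (mod 1961)
3^16 ≡ 678^2 = 459684 ≡ 810 (mod 1961)
3^32 ≡ 810^2 = 656100 ≡ 1126 (mod 1961)
3^64 ≡ 1126^2 = 1267876 ≡ 1070 (mod 1961)
3^128 ≡ 1070^2 = 1144900 ≡ 1637 (mod 1961)
3^256 ≡ 1637^2 = 2679769 ≡ 1043 (mod 1961)
3^512 ≡ 1043^2 = 1087849 ≡ 1455 (mod 1961)
3^1024 ≡ 1455^2 = 2117025 ≡ 1106 (mod 1961)
1960 = 1024 + 512 + 256 + 128 + 32 + 8 in binary powers of 2.
So 3^1960 ≡ 1106 · 1455 · 1043 · 1637 · 1126 · 678 ≡ 1106 (mod 1961).
Since 1106 ≠ 1, base 3 is a Fermat witness: 1961 is composite.

1106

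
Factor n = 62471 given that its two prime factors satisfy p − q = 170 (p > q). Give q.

Since p = q + 170, we have 62471 = q(q + 170), so q² + 170q − 62471 = 0.
Discriminant: 170² + 4·62471 = 28900 + 249884 = 278784; √278784 = 528.
q = (−170 + 528)/2 = 179, and p = q + 170 = 349.
Check: 179 · 349 = 62471.

179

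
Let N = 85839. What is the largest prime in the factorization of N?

85839 = 3 · 28613
28613 = 13 · 2201
2201 = 31 · 71
71 is prime.
So 85839 = 3 · 13 · 31 · 71; the largest prime factor is 71.

71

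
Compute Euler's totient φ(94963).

84480

Factor: 94963 = 11 · 89 · 97.
φ(94963) = (11−1) · (89−1) · (97−1) = 10 · 88 · 96 = 84480.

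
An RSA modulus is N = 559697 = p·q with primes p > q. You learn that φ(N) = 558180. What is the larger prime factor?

φ(n) = (p−1)(q−1) = n − (p+q) + 1, so p + q = 559697 − 558180 + 1 = 1518.
p and q are the roots of t² − 1518t + 559697 = 0.
Discriminant: 1518² − 4·559697 = 2304324 − 2238788 = 65536; √65536 = 256.
q = (1518 − 256)/2 = 631, p = (1518 + 256)/2 = 887.
Check: 631 · 887 = 559697.

887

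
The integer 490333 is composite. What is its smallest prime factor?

490333 is odd.
Digit sum 22, not divisible by 3.
Ends in 3: not divisible by 5.
7: 490333 = 7·70047 + 4
11: 490333 = 11·44575 + 8
13: 490333 = 13·37717 + 12
17: 490333 = 17·28843 + 2
19: 490333 = 19·25807

19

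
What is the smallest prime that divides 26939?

26939 is odd.
Digit sum 29, not divisible by 3.
Ends in 9: not divisible by 5.
7: 26939 = 7·3848 + 3
11: 26939 = 11·2449

11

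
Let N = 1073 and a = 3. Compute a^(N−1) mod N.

3^1 ≡ 3 (mod 1073)
3^2 ≡ 3^2 = 9 ≡ 9 (mod 1073)
3^4 ≡ 9^2 = 81 ≡ 81 (mod 1073)
3^8 ≡ 81^2 = 6561 ≡ 123 (mod 1073)
3^16 ≡ 123^2 = 15129 ≡ 107 (mod 1073)
3^32 ≡ 107^2 = 11449 ≡ 719 (mod 1073)
3^64 ≡ 719^2 = 516961 ≡ 848 (mod 1073)
3^128 ≡ 848^2 = 719104 ≡ 194 (mod 1073)
3^256 ≡ 194^2 = 37636 ≡ 81 (mod 1073)
3^512 ≡ 81^2 = 6561 ≡ 123 (mod 1073)
3^1024 ≡ 123^2 = 15129 ≡ 107 (mod 1073)
1072 = 1024 + 32 + 16 in binary powers of 2.
So 3^1072 ≡ 107 · 719 · 107 ≡ 848 (mod 1073).
Since 848 ≠ 1, base 3 is a Fermat witness: 1073 is composite.

848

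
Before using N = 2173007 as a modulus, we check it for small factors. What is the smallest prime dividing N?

2173007 is odd.
Digit sum 20, not divisible by 3.
Ends in 7: not divisible by 5.
7: 2173007 = 7·310429 + 4
11: 2173007 = 11·197546 + 1
13: 2173007 = 13·167154 + 5
17: 2173007 = 17·127823 + 16
19: 2173007 = 19·114368 + 15
23: 2173007 = 23·94478 + 13
29: 2173007 = 29·74931 + 8
31: 2173007 = 31·70097

31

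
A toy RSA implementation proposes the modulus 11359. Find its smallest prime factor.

37

11359 is odd.
Digit sum 19, not divisible by 3.
Ends in 9: not divisible by 5.
7: 11359 = 7·1622 + 5
11: 11359 = 11·1032 + 7
13: 11359 = 13·873 + 10
17: 11359 = 17·668 + 3
19: 11359 = 19·597 + 16
23: 11359 = 23·493 + 20
29: 11359 = 29·391 + 20
31: 11359 = 31·366 + 13
37: 11359 = 37·307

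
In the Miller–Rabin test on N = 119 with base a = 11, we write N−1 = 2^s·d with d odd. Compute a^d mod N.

114

119 − 1 = 118 = 2^1 · 59, so d = 59.
11^1 ≡ 11 (mod 119)
11^2 ≡ 11^2 = 121 ≡ 2 (mod 119)
11^4 ≡ 2^2 = 4 ≡ 4 (mod 119)
11^8 ≡ 4^2 = 16 ≡ 16 (mod 119)
11^16 ≡ 16^2 = 256 ≡ 18 (mod 119)
11^32 ≡ 18^2 = 324 ≡ 86 (mod 119)
59 = 32 + 16 + 8 + 2 + 1 in binary powers of 2.
So 11^59 ≡ 86 · 18 · 16 · 2 · 11 ≡ 114 (mod 119).
Squaring chain: 114; never reaches −1, so base 11 is a Miller–Rabin witness that 119 is composite.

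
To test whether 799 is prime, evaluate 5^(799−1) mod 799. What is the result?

440

5^1 ≡ 5 (mod 799)
5^2 ≡ 5^2 = 25 ≡ 25 (mod 799)
5^4 ≡ 25^2 = 625 ≡ 625 (mod 799)
5^8 ≡ 625^2 = 390625 ≡ 713 (mod 799)
5^16 ≡ 713^2 = 508369 ≡ 205 (mod 799)
5^32 ≡ 205^2 = 42025 ≡ 477 (mod 799)
5^64 ≡ 477^2 = 227529 ≡ 613 (mod 799)
5^128 ≡ 613^2 = 375769 ≡ 239 (mod 799)
5^256 ≡ 239^2 = 57121 ≡ 392 (mod 799)
5^512 ≡ 392^2 = 153664 ≡ 256 (mod 799)
798 = 512 + 256 + 16 + 8 + 4 + 2 in binary powers of 2.
So 5^798 ≡ 256 · 392 · 205 · 713 · 625 · 25 ≡ 440 (mod 799).
Since 440 ≠ 1, base 5 is a Fermat witness: 799 is composite.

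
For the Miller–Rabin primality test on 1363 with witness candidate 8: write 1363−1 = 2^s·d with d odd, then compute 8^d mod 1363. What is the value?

943

1363 − 1 = 1362 = 2^1 · 681, so d = 681.
8^1 ≡ 8 (mod 1363)
8^2 ≡ 8^2 = 64 ≡ 64 (mod 1363)
8^4 ≡ 64^2 = 4096 ≡ 7 (mod 1363)
8^8 ≡ 7^2 = 49 ≡ 49 (mod 1363)
8^16 ≡ 49^2 = 2401 ≡ 1038 (mod 1363)
8^32 ≡ 1038^2 = 1077444 ≡ 674 (mod 1363)
8^64 ≡ 674^2 = 454276 ≡ 397 (mod 1363)
8^128 ≡ 397^2 = 157609 ≡ 864 (mod 1363)
8^256 ≡ 864^2 = 746496 ≡ 935 (mod 1363)
8^512 ≡ 935^2 = 874225 ≡ 542 (mod 1363)
681 = 512 + 128 + 32 + 8 + 1 in binary powers of 2.
So 8^681 ≡ 542 · 864 · 674 · 49 · 8 ≡ 943 (mod 1363).
Squaring chain: 943; never reaches −1, so base 8 is a Miller–Rabin witness that 1363 is composite.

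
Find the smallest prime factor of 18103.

43

18103 is odd.
Digit sum 13, not divisible by 3.
Ends in 3: not divisible by 5.
7: 18103 = 7·2586 + 1
11: 18103 = 11·1645 + 8
13: 18103 = 13·1392 + 7
17: 18103 = 17·1064 + 15
19: 18103 = 19·952 + 15
23: 18103 = 23·787 + 2
29: 18103 = 29·624 + 7
31: 18103 = 31·583 + 30
37: 18103 = 37·489 + 10
41: 18103 = 41·441 + 22
43: 18103 = 43·421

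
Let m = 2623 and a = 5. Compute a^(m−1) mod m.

1301

5^1 ≡ 5 (mod 2623)
5^2 ≡ 5^2 = 25 ≡ 25 (mod 2623)
5^4 ≡ 25^2 = 625 ≡ 625 (mod 2623)
5^8 ≡ 625^2 = 390625 ≡ 2421 (mod 2623)
5^16 ≡ 2421^2 = 5861241 ≡ 1459 (mod 2623)
5^32 ≡ 1459^2 = 2128681 ≡ 1428 (mod 2623)
5^64 ≡ 1428^2 = 2039184 ≡ 1113 (mod 2623)
5^128 ≡ 1113^2 = 1238769 ≡ 713 (mod 2623)
5^256 ≡ 713^2 = 508369 ≡ 2130 (mod 2623)
5^512 ≡ 2130^2 = 4536900 ≡ 1733 (mod 2623)
5^1024 ≡ 1733^2 = 3003289 ≡ 2577 (mod 2623)
5^2048 ≡ 2577^2 = 6640929 ≡ 2116 (mod 2623)
2622 = 2048 + 512 + 32 + 16 + 8 + 4 + 2 in binary powers of 2.
So 5^2622 ≡ 2116 · 1733 · 1428 · 1459 · 2421 · 625 · 25 ≡ 1301 (mod 2623).
Since 1301 ≠ 1, base 5 is a Fermat witness: 2623 is composite.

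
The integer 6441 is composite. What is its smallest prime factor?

3

6441 is odd.
Digit sum 15, divisible by 3.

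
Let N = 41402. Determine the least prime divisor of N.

41402 is even: 2 divides it.

2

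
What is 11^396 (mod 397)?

1

11^1 ≡ 11 (mod 397)
11^2 ≡ 11^2 = 121 ≡ 121 (mod 397)
11^4 ≡ 121^2 = 14641 ≡ 349 (mod 397)
11^8 ≡ 349^2 = 121801 ≡ 319 (mod 397)
11^16 ≡ 319^2 = 101761 ≡ 129 (mod 397)
11^32 ≡ 129^2 = 16641 ≡ 364 (mod 397)
11^64 ≡ 364^2 = 132496 ≡ 295 (mod 397)
11^128 ≡ 295^2 = 87025 ≡ 82 (mod 397)
11^256 ≡ 82^2 = 6724 ≡ 372 (mod 397)
396 = 256 + 128 + 8 + 4 in binary powers of 2.
So 11^396 ≡ 372 · 82 · 319 · 349 ≡ 1 (mod 397).
Since the result is 1, base 11 gives no evidence that 397 is composite.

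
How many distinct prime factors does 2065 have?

3

2065 = 5 · 413
413 = 7 · 59
2065 = 5 · 7 · 59, which has 3 distinct prime factors.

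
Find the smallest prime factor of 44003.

44003 is odd.
Digit sum 11, not divisible by 3.
Ends in 3: not divisible by 5.
7: 44003 = 7·6286 + 1
11: 44003 = 11·4000 + 3
13: 44003 = 13·3384 + 11
17: 44003 = 17·2588 + 7
19: 44003 = 19·2315 + 18
23: 44003 = 23·1913 + 4
29: 44003 = 29·1517 + 10
31: 44003 = 31·1419 + 14
37: 44003 = 37·1189 + 10
41: 44003 = 41·1073 + 10
43: 44003 = 43·1023 + 14
47: 44003 = 47·936 + 11
53: 44003 = 53·830 + 13
59: 44003 = 59·745 + 48
61: 44003 = 61·721 + 22
67: 44003 = 67·656 + 51
71: 44003 = 71·619 + 54
73: 44003 = 73·602 + 57
79: 44003 = 79·557

79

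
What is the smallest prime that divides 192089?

192089 is odd.
Digit sum 29, not divisible by 3.
Ends in 9: not divisible by 5.
7: 192089 = 7·27441 + 2
11: 192089 = 11·17462 + 7
13: 192089 = 13·14776 + 1
17: 192089 = 17·11299 + 6
19: 192089 = 19·10109 + 18
23: 192089 = 23·8351 + 16
29: 192089 = 29·6623 + 22
31: 192089 = 31·6196 + 13
37: 192089 = 37·5191 + 22
41: 192089 = 41·4685 + 4
43: 192089 = 43·4467 + 8
47: 192089 = 47·4087

47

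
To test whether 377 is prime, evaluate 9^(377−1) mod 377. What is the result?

256

9^1 ≡ 9 (mod 377)
9^2 ≡ 9^2 = 81 ≡ 81 (mod 377)
9^4 ≡ 81^2 = 6561 ≡ 152 (mod 377)
9^8 ≡ 152^2 = 23104 ≡ 107 (mod 377)
9^16 ≡ 107^2 = 11449 ≡ 139 (mod 377)
9^32 ≡ 139^2 = 19321 ≡ 94 (mod 377)
9^64 ≡ 94^2 = 8836 ≡ 165 (mod 377)
9^128 ≡ 165^2 = 27225 ≡ 81 (mod 377)
9^256 ≡ 81^2 = 6561 ≡ 152 (mod 377)
376 = 256 + 64 + 32 + 16 + 8 in binary powers of 2.
So 9^376 ≡ 152 · 165 · 94 · 139 · 107 ≡ 256 (mod 377).
Since 256 ≠ 1, base 9 is a Fermat witness: 377 is composite.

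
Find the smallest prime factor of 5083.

5083 is odd.
Digit sum 16, not divisible by 3.
Ends in 3: not divisible by 5.
7: 5083 = 7·726 + 1
11: 5083 = 11·462 + 1
13: 5083 = 13·391

13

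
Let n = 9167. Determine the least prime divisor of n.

89

9167 is odd.
Digit sum 23, not divisible by 3.
Ends in 7: not divisible by 5.
7: 9167 = 7·1309 + 4
11: 9167 = 11·833 + 4
13: 9167 = 13·705 + 2
17: 9167 = 17·539 + 4
19: 9167 = 19·482 + 9
23: 9167 = 23·398 + 13
29: 9167 = 29·316 + 3
31: 9167 = 31·295 + 22
37: 9167 = 37·247 + 28
41: 9167 = 41·223 + 24
43: 9167 = 43·213 + 8
47: 9167 = 47·195 + 2
53: 9167 = 53·172 + 51
59: 9167 = 59·155 + 22
61: 9167 = 61·150 + 17
67: 9167 = 67·136 + 55
71: 9167 = 71·129 + 8
73: 9167 = 73·125 + 42
79: 9167 = 79·116 + 3
83: 9167 = 83·110 + 37
89: 9167 = 89·103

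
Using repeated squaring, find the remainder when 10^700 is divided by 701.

10^1 ≡ 10 (mod 701)
10^2 ≡ 10^2 = 100 ≡ 100 (mod 701)
10^4 ≡ 100^2 = 10000 ≡ 186 (mod 701)
10^8 ≡ 186^2 = 34596 ≡ 247 (mod 701)
10^16 ≡ 247^2 = 61009 ≡ 22 (mod 701)
10^32 ≡ 22^2 = 484 ≡ 484 (mod 701)
10^64 ≡ 484^2 = 234256 ≡ 122 (mod 701)
10^128 ≡ 122^2 = 14884 ≡ 163 (mod 701)
10^256 ≡ 163^2 = 26569 ≡ 632 (mod 701)
10^512 ≡ 632^2 = 399424 ≡ 555 (mod 701)
700 = 512 + 128 + 32 + 16 + 8 + 4 in binary powers of 2.
So 10^700 ≡ 555 · 163 · 484 · 22 · 247 · 186 ≡ 1 (mod 701).
Since the result is 1, base 10 gives no evidence that 701 is composite.

1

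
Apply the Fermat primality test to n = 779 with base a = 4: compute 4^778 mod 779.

674

4^1 ≡ 4 (mod 779)
4^2 ≡ 4^2 = 16 ≡ 16 (mod 779)
4^4 ≡ 16^2 = 256 ≡ 256 (mod 779)
4^8 ≡ 256^2 = 65536 ≡ 100 (mod 779)
4^16 ≡ 100^2 = 10000 ≡ 652 (mod 779)
4^32 ≡ 652^2 = 425104 ≡ 549 (mod 779)
4^64 ≡ 549^2 = 301401 ≡ 707 (mod 779)
4^128 ≡ 707^2 = 499849 ≡ 510 (mod 779)
4^256 ≡ 510^2 = 260100 ≡ 693 (mod 779)
4^512 ≡ 693^2 = 480249 ≡ 385 (mod 779)
778 = 512 + 256 + 8 + 2 in binary powers of 2.
So 4^778 ≡ 385 · 693 · 100 · 16 ≡ 674 (mod 779).
Since 674 ≠ 1, base 4 is a Fermat witness: 779 is composite.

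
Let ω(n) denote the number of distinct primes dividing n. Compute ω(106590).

6

106590 = 2 · 53295
53295 = 3 · 17765
17765 = 5 · 3553
3553 = 11 · 323
323 = 17 · 19
106590 = 2 · 3 · 5 · 11 · 17 · 19, which has 6 distinct prime factors.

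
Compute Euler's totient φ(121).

Factor: 121 = 11^2.
φ(121) = 11^1·(11−1) = 110.

110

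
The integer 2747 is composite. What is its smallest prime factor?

41

2747 is odd.
Digit sum 20, not divisible by 3.
Ends in 7: not divisible by 5.
7: 2747 = 7·392 + 3
11: 2747 = 11·249 + 8
13: 2747 = 13·211 + 4
17: 2747 = 17·161 + 10
19: 2747 = 19·144 + 11
23: 2747 = 23·119 + 10
29: 2747 = 29·94 + 21
31: 2747 = 31·88 + 19
37: 2747 = 37·74 + 9
41: 2747 = 41·67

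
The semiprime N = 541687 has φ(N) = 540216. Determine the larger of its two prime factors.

φ(n) = (p−1)(q−1) = n − (p+q) + 1, so p + q = 541687 − 540216 + 1 = 1472.
p and q are the roots of t² − 1472t + 541687 = 0.
Discriminant: 1472² − 4·541687 = 2166784 − 2166748 = 36; √36 = 6.
q = (1472 − 6)/2 = 733, p = (1472 + 6)/2 = 739.
Check: 733 · 739 = 541687.

739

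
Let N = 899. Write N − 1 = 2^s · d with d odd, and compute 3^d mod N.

641

899 − 1 = 898 = 2^1 · 449, so d = 449.
3^1 ≡ 3 (mod 899)
3^2 ≡ 3^2 = 9 ≡ 9 (mod 899)
3^4 ≡ 9^2 = 81 ≡ 81 (mod 899)
3^8 ≡ 81^2 = 6561 ≡ 268 (mod 899)
3^16 ≡ 268^2 = 71824 ≡ 803 (mod 899)
3^32 ≡ 803^2 = 644809 ≡ 226 (mod 899)
3^64 ≡ 226^2 = 51076 ≡ 732 (mod 899)
3^128 ≡ 732^2 = 535824 ≡ 20 (mod 899)
3^256 ≡ 20^2 = 400 ≡ 400 (mod 899)
449 = 256 + 128 + 64 + 1 in binary powers of 2.
So 3^449 ≡ 400 · 20 · 732 · 3 ≡ 641 (mod 899).
Squaring chain: 641; never reaches −1, so base 3 is a Miller–Rabin witness that 899 is composite.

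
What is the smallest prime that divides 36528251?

36528251 is odd.
Digit sum 32, not divisible by 3.
Ends in 1: not divisible by 5.
7: 36528251 = 7·5218321 + 4
11: 36528251 = 11·3320750 + 1
13: 36528251 = 13·2809865 + 6
17: 36528251 = 17·2148720 + 11
19: 36528251 = 19·1922539 + 10
23: 36528251 = 23·1588184 + 19
29: 36528251 = 29·1259594 + 25
31: 36528251 = 31·1178330 + 21
37: 36528251 = 37·987250 + 1
41: 36528251 = 41·890932 + 39
43: 36528251 = 43·849494 + 9
47: 36528251 = 47·777196 + 39
53: 36528251 = 53·689212 + 15
59: 36528251 = 59·619122 + 53
61: 36528251 = 61·598823 + 48
67: 36528251 = 67·545197 + 52
71: 36528251 = 71·514482 + 29
73: 36528251 = 73·500387

73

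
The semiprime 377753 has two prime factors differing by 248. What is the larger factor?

751

Since p = q + 248, we have 377753 = q(q + 248), so q² + 248q − 377753 = 0.
Discriminant: 248² + 4·377753 = 61504 + 1511012 = 1572516; √1572516 = 1254.
q = (−248 + 1254)/2 = 503, and p = q + 248 = 751.
Check: 503 · 751 = 377753.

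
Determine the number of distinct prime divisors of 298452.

298452 = 2^2 · 74613
74613 = 3 · 24871
24871 = 7 · 3553
3553 = 11 · 323
323 = 17 · 19
298452 = 2^2 · 3 · 7 · 11 · 17 · 19, which has 6 distinct prime factors.

6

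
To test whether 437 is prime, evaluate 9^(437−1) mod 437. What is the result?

234

9^1 ≡ 9 (mod 437)
9^2 ≡ 9^2 = 81 ≡ 81 (mod 437)
9^4 ≡ 81^2 = 6561 ≡ 6 (mod 437)
9^8 ≡ 6^2 = 36 ≡ 36 (mod 437)
9^16 ≡ 36^2 = 1296 ≡ 422 (mod 437)
9^32 ≡ 422^2 = 178084 ≡ 225 (mod 437)
9^64 ≡ 225^2 = 50625 ≡ 370 (mod 437)
9^128 ≡ 370^2 = 136900 ≡ 119 (mod 437)
9^256 ≡ 119^2 = 14161 ≡ 177 (mod 437)
436 = 256 + 128 + 32 + 16 + 4 in binary powers of 2.
So 9^436 ≡ 177 · 119 · 225 · 422 · 6 ≡ 234 (mod 437).
Since 234 ≠ 1, base 9 is a Fermat witness: 437 is composite.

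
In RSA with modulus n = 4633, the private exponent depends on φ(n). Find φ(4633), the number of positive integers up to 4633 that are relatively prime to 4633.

Factor: 4633 = 41 · 113.
φ(4633) = (41−1) · (113−1) = 40 · 112 = 4480.

4480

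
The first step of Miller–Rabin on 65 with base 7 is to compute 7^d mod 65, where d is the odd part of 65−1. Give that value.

7

65 − 1 = 64 = 2^6 · 1, so d = 1.
7^1 ≡ 7 (mod 65)
1 = 1 in binary powers of 2.
So 7^1 ≡ 7 ≡ 7 (mod 65).
Squaring chain: 7 → 49 → 61 → 16 → 61 → 16; never reaches −1, so base 7 is a Miller–Rabin witness that 65 is composite.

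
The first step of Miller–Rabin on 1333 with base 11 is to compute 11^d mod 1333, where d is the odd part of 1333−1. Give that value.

1333 − 1 = 1332 = 2^2 · 333, so d = 333.
11^1 ≡ 11 (mod 1333)
11^2 ≡ 11^2 = 121 ≡ 121 (mod 1333)
11^4 ≡ 121^2 = 14641 ≡ 1311 (mod 1333)
11^8 ≡ 1311^2 = 1718721 ≡ 484 (mod 1333)
11^16 ≡ 484^2 = 234256 ≡ 981 (mod 1333)
11^32 ≡ 981^2 = 962361 ≡ 1268 (mod 1333)
11^64 ≡ 1268^2 = 1607824 ≡ 226 (mod 1333)
11^128 ≡ 226^2 = 51076 ≡ 422 (mod 1333)
11^256 ≡ 422^2 = 178084 ≡ 795 (mod 1333)
333 = 256 + 64 + 8 + 4 + 1 in binary powers of 2.
So 11^333 ≡ 795 · 226 · 484 · 1311 · 11 ≡ 494 (mod 1333).
Squaring chain: 494 → 97; never reaches −1, so base 11 is a Miller–Rabin witness that 1333 is composite.

494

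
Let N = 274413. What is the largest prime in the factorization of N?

97

274413 = 3 · 91471
91471 = 23 · 3977
3977 = 41 · 97
97 is prime.
So 274413 = 3 · 23 · 41 · 97; the largest prime factor is 97.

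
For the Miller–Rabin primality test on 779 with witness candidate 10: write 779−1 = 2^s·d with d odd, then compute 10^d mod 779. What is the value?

779 − 1 = 778 = 2^1 · 389, so d = 389.
10^1 ≡ 10 (mod 779)
10^2 ≡ 10^2 = 100 ≡ 100 (mod 779)
10^4 ≡ 100^2 = 10000 ≡ 652 (mod 779)
10^8 ≡ 652^2 = 425104 ≡ 549 (mod 779)
10^16 ≡ 549^2 = 301401 ≡ 707 (mod 779)
10^32 ≡ 707^2 = 499849 ≡ 510 (mod 779)
10^64 ≡ 510^2 = 260100 ≡ 693 (mod 779)
10^128 ≡ 693^2 = 480249 ≡ 385 (mod 779)
10^256 ≡ 385^2 = 148225 ≡ 215 (mod 779)
389 = 256 + 128 + 4 + 1 in binary powers of 2.
So 10^389 ≡ 215 · 385 · 652 · 10 ≡ 242 (mod 779).
Squaring chain: 242; never reaches −1, so base 10 is a Miller–Rabin witness that 779 is composite.

242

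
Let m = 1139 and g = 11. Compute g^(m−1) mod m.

11^1 ≡ 11 (mod 1139)
11^2 ≡ 11^2 = 121 ≡ 121 (mod 1139)
11^4 ≡ 121^2 = 14641 ≡ 973 (mod 1139)
11^8 ≡ 973^2 = 946729 ≡ 220 (mod 1139)
11^16 ≡ 220^2 = 48400 ≡ 562 (mod 1139)
11^32 ≡ 562^2 = 315844 ≡ 341 (mod 1139)
11^64 ≡ 341^2 = 116281 ≡ 103 (mod 1139)
11^128 ≡ 103^2 = 10609 ≡ 358 (mod 1139)
11^256 ≡ 358^2 = 128164 ≡ 596 (mod 1139)
11^512 ≡ 596^2 = 355216 ≡ 987 (mod 1139)
11^1024 ≡ 987^2 = 974169 ≡ 324 (mod 1139)
1138 = 1024 + 64 + 32 + 16 + 2 in binary powers of 2.
So 11^1138 ≡ 324 · 103 · 341 · 562 · 121 ≡ 495 (mod 1139).
Since 495 ≠ 1, base 11 is a Fermat witness: 1139 is composite.

495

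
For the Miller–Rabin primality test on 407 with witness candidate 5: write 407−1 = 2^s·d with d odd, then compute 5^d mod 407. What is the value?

279

407 − 1 = 406 = 2^1 · 203, so d = 203.
5^1 ≡ 5 (mod 407)
5^2 ≡ 5^2 = 25 ≡ 25 (mod 407)
5^4 ≡ 25^2 = 625 ≡ 218 (mod 407)
5^8 ≡ 218^2 = 47524 ≡ 312 (mod 407)
5^16 ≡ 312^2 = 97344 ≡ 71 (mod 407)
5^32 ≡ 71^2 = 5041 ≡ 157 (mod 407)
5^64 ≡ 157^2 = 24649 ≡ 229 (mod 407)
5^128 ≡ 229^2 = 52441 ≡ 345 (mod 407)
203 = 128 + 64 + 8 + 2 + 1 in binary powers of 2.
So 5^203 ≡ 345 · 229 · 312 · 25 · 5 ≡ 279 (mod 407).
Squaring chain: 279; never reaches −1, so base 5 is a Miller–Rabin witness that 407 is composite.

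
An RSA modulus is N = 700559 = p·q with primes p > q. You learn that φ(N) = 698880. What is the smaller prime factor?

769

φ(n) = (p−1)(q−1) = n − (p+q) + 1, so p + q = 700559 − 698880 + 1 = 1680.
p and q are the roots of t² − 1680t + 700559 = 0.
Discriminant: 1680² − 4·700559 = 2822400 − 2802236 = 20164; √20164 = 142.
q = (1680 − 142)/2 = 769, p = (1680 + 142)/2 = 911.
Check: 769 · 911 = 700559.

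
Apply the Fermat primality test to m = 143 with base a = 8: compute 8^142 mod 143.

8^1 ≡ 8 (mod 143)
8^2 ≡ 8^2 = 64 ≡ 64 (mod 143)
8^4 ≡ 64^2 = 4096 ≡ 92 (mod 143)
8^8 ≡ 92^2 = 8464 ≡ 27 (mod 143)
8^16 ≡ 27^2 = 729 ≡ 14 (mod 143)
8^32 ≡ 14^2 = 196 ≡ 53 (mod 143)
8^64 ≡ 53^2 = 2809 ≡ 92 (mod 143)
8^128 ≡ 92^2 = 8464 ≡ 27 (mod 143)
142 = 128 + 8 + 4 + 2 in binary powers of 2.
So 8^142 ≡ 27 · 27 · 92 · 64 ≡ 64 (mod 143).
Since 64 ≠ 1, base 8 is a Fermat witness: 143 is composite.

64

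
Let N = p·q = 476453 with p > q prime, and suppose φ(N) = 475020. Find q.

523

φ(n) = (p−1)(q−1) = n − (p+q) + 1, so p + q = 476453 − 475020 + 1 = 1434.
p and q are the roots of t² − 1434t + 476453 = 0.
Discriminant: 1434² − 4·476453 = 2056356 − 1905812 = 150544; √150544 = 388.
q = (1434 − 388)/2 = 523, p = (1434 + 388)/2 = 911.
Check: 523 · 911 = 476453.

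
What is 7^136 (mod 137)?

1

7^1 ≡ 7 (mod 137)
7^2 ≡ 7^2 = 49 ≡ 49 (mod 137)
7^4 ≡ 49^2 = 2401 ≡ 72 (mod 137)
7^8 ≡ 72^2 = 5184 ≡ 115 (mod 137)
7^16 ≡ 115^2 = 13225 ≡ 73 (mod 137)
7^32 ≡ 73^2 = 5329 ≡ 123 (mod 137)
7^64 ≡ 123^2 = 15129 ≡ 59 (mod 137)
7^128 ≡ 59^2 = 3481 ≡ 56 (mod 137)
136 = 128 + 8 in binary powers of 2.
So 7^136 ≡ 56 · 115 ≡ 1 (mod 137).
Since the result is 1, base 7 gives no evidence that 137 is composite.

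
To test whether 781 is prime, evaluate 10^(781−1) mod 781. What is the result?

243

10^1 ≡ 10 (mod 781)
10^2 ≡ 10^2 = 100 ≡ 100 (mod 781)
10^4 ≡ 100^2 = 10000 ≡ 628 (mod 781)
10^8 ≡ 628^2 = 394384 ≡ 760 (mod 781)
10^16 ≡ 760^2 = 577600 ≡ 441 (mod 781)
10^32 ≡ 441^2 = 194481 ≡ 12 (mod 781)
10^64 ≡ 12^2 = 144 ≡ 144 (mod 781)
10^128 ≡ 144^2 = 20736 ≡ 430 (mod 781)
10^256 ≡ 430^2 = 184900 ≡ 584 (mod 781)
10^512 ≡ 584^2 = 341056 ≡ 540 (mod 781)
780 = 512 + 256 + 8 + 4 in binary powers of 2.
So 10^780 ≡ 540 · 584 · 760 · 628 ≡ 243 (mod 781).
Since 243 ≠ 1, base 10 is a Fermat witness: 781 is composite.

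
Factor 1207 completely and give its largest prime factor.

1207 = 17 · 71
71 is prime.
So 1207 = 17 · 71; the largest prime factor is 71.

71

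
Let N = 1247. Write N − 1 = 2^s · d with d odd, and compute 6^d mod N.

1247 − 1 = 1246 = 2^1 · 623, so d = 623.
6^1 ≡ 6 (mod 1247)
6^2 ≡ 6^2 = 36 ≡ 36 (mod 1247)
6^4 ≡ 36^2 = 1296 ≡ 49 (mod 1247)
6^8 ≡ 49^2 = 2401 ≡ 1154 (mod 1247)
6^16 ≡ 1154^2 = 1331716 ≡ 1167 (mod 1247)
6^32 ≡ 1167^2 = 1361889 ≡ 165 (mod 1247)
6^64 ≡ 165^2 = 27225 ≡ 1038 (mod 1247)
6^128 ≡ 1038^2 = 1077444 ≡ 36 (mod 1247)
6^256 ≡ 36^2 = 1296 ≡ 49 (mod 1247)
6^512 ≡ 49^2 = 2401 ≡ 1154 (mod 1247)
623 = 512 + 64 + 32 + 8 + 4 + 2 + 1 in binary powers of 2.
So 6^623 ≡ 1154 · 1038 · 165 · 1154 · 49 · 36 · 6 ≡ 724 (mod 1247).
Squaring chain: 724; never reaches −1, so base 6 is a Miller–Rabin witness that 1247 is composite.

724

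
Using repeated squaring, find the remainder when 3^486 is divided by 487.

3^1 ≡ 3 (mod 487)
3^2 ≡ 3^2 = 9 ≡ 9 (mod 487)
3^4 ≡ 9^2 = 81 ≡ 81 (mod 487)
3^8 ≡ 81^2 = 6561 ≡ 230 (mod 487)
3^16 ≡ 230^2 = 52900 ≡ 304 (mod 487)
3^32 ≡ 304^2 = 92416 ≡ 373 (mod 487)
3^64 ≡ 373^2 = 139129 ≡ 334 (mod 487)
3^128 ≡ 334^2 = 111556 ≡ 33 (mod 487)
3^256 ≡ 33^2 = 1089 ≡ 115 (mod 487)
486 = 256 + 128 + 64 + 32 + 4 + 2 in binary powers of 2.
So 3^486 ≡ 115 · 33 · 334 · 373 · 81 · 9 ≡ 1 (mod 487).
Since the result is 1, base 3 gives no evidence that 487 is composite.

1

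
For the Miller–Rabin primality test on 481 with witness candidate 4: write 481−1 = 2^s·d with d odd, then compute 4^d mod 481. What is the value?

481 − 1 = 480 = 2^5 · 15, so d = 15.
4^1 ≡ 4 (mod 481)
4^2 ≡ 4^2 = 16 ≡ 16 (mod 481)
4^4 ≡ 16^2 = 256 ≡ 256 (mod 481)
4^8 ≡ 256^2 = 65536 ≡ 120 (mod 481)
15 = 8 + 4 + 2 + 1 in binary powers of 2.
So 4^15 ≡ 120 · 256 · 16 · 4 ≡ 233 (mod 481).
Squaring chain: 233 → 417 → 248 → 417 → 248; never reaches −1, so base 4 is a Miller–Rabin witness that 481 is composite.

233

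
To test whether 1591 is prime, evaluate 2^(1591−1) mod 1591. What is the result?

471

2^1 ≡ 2 (mod 1591)
2^2 ≡ 2^2 = 4 ≡ 4 (mod 1591)
2^4 ≡ 4^2 = 16 ≡ 16 (mod 1591)
2^8 ≡ 16^2 = 256 ≡ 256 (mod 1591)
2^16 ≡ 256^2 = 65536 ≡ 305 (mod 1591)
2^32 ≡ 305^2 = 93025 ≡ 747 (mod 1591)
2^64 ≡ 747^2 = 558009 ≡ 1159 (mod 1591)
2^128 ≡ 1159^2 = 1343281 ≡ 477 (mod 1591)
2^256 ≡ 477^2 = 227529 ≡ 16 (mod 1591)
2^512 ≡ 16^2 = 256 ≡ 256 (mod 1591)
2^1024 ≡ 256^2 = 65536 ≡ 305 (mod 1591)
1590 = 1024 + 512 + 32 + 16 + 4 + 2 in binary powers of 2.
So 2^1590 ≡ 305 · 256 · 747 · 305 · 16 · 4 ≡ 471 (mod 1591).
Since 471 ≠ 1, base 2 is a Fermat witness: 1591 is composite.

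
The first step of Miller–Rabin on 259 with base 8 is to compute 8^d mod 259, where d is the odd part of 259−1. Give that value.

259 − 1 = 258 = 2^1 · 129, so d = 129.
8^1 ≡ 8 (mod 259)
8^2 ≡ 8^2 = 64 ≡ 64 (mod 259)
8^4 ≡ 64^2 = 4096 ≡ 211 (mod 259)
8^8 ≡ 211^2 = 44521 ≡ 232 (mod 259)
8^16 ≡ 232^2 = 53824 ≡ 211 (mod 259)
8^32 ≡ 211^2 = 44521 ≡ 232 (mod 259)
8^64 ≡ 232^2 = 53824 ≡ 211 (mod 259)
8^128 ≡ 211^2 = 44521 ≡ 232 (mod 259)
129 = 128 + 1 in binary powers of 2.
So 8^129 ≡ 232 · 8 ≡ 43 (mod 259).
Squaring chain: 43; never reaches −1, so base 8 is a Miller–Rabin witness that 259 is composite.

43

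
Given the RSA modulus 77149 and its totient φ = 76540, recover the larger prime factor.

φ(n) = (p−1)(q−1) = n − (p+q) + 1, so p + q = 77149 − 76540 + 1 = 610.
p and q are the roots of t² − 610t + 77149 = 0.
Discriminant: 610² − 4·77149 = 372100 − 308596 = 63504; √63504 = 252.
q = (610 − 252)/2 = 179, p = (610 + 252)/2 = 431.
Check: 179 · 431 = 77149.

431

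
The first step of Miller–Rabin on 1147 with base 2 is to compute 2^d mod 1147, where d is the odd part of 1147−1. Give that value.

1124

1147 − 1 = 1146 = 2^1 · 573, so d = 573.
2^1 ≡ 2 (mod 1147)
2^2 ≡ 2^2 = 4 ≡ 4 (mod 1147)
2^4 ≡ 4^2 = 16 ≡ 16 (mod 1147)
2^8 ≡ 16^2 = 256 ≡ 256 (mod 1147)
2^16 ≡ 256^2 = 65536 ≡ 157 (mod 1147)
2^32 ≡ 157^2 = 24649 ≡ 562 (mod 1147)
2^64 ≡ 562^2 = 315844 ≡ 419 (mod 1147)
2^128 ≡ 419^2 = 175561 ≡ 70 (mod 1147)
2^256 ≡ 70^2 = 4900 ≡ 312 (mod 1147)
2^512 ≡ 312^2 = 97344 ≡ 996 (mod 1147)
573 = 512 + 32 + 16 + 8 + 4 + 1 in binary powers of 2.
So 2^573 ≡ 996 · 562 · 157 · 256 · 16 · 2 ≡ 1124 (mod 1147).
Squaring chain: 1124; never reaches −1, so base 2 is a Miller–Rabin witness that 1147 is composite.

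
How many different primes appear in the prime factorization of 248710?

6

248710 = 2 · 124355
124355 = 5 · 24871
24871 = 7 · 3553
3553 = 11 · 323
323 = 17 · 19
248710 = 2 · 5 · 7 · 11 · 17 · 19, which has 6 distinct prime factors.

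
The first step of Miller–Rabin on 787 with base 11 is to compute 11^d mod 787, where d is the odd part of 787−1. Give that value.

1

787 − 1 = 786 = 2^1 · 393, so d = 393.
11^1 ≡ 11 (mod 787)
11^2 ≡ 11^2 = 121 ≡ 121 (mod 787)
11^4 ≡ 121^2 = 14641 ≡ 475 (mod 787)
11^8 ≡ 475^2 = 225625 ≡ 543 (mod 787)
11^16 ≡ 543^2 = 294849 ≡ 511 (mod 787)
11^32 ≡ 511^2 = 261121 ≡ 624 (mod 787)
11^64 ≡ 624^2 = 389376 ≡ 598 (mod 787)
11^128 ≡ 598^2 = 357604 ≡ 306 (mod 787)
11^256 ≡ 306^2 = 93636 ≡ 770 (mod 787)
393 = 256 + 128 + 8 + 1 in binary powers of 2.
So 11^393 ≡ 770 · 306 · 543 · 11 ≡ 1 (mod 787).
Since 11^d ≡ 1 (mod 787), base 11 does not prove 787 composite.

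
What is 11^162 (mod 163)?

11^1 ≡ 11 (mod 163)
11^2 ≡ 11^2 = 121 ≡ 121 (mod 163)
11^4 ≡ 121^2 = 14641 ≡ 134 (mod 163)
11^8 ≡ 134^2 = 17956 ≡ 26 (mod 163)
11^16 ≡ 26^2 = 676 ≡ 24 (mod 163)
11^32 ≡ 24^2 = 576 ≡ 87 (mod 163)
11^64 ≡ 87^2 = 7569 ≡ 71 (mod 163)
11^128 ≡ 71^2 = 5041 ≡ 151 (mod 163)
162 = 128 + 32 + 2 in binary powers of 2.
So 11^162 ≡ 151 · 87 · 121 ≡ 1 (mod 163).
Since the result is 1, base 11 gives no evidence that 163 is composite.

1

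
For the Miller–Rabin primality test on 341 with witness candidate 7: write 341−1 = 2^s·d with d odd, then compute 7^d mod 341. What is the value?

87

341 − 1 = 340 = 2^2 · 85, so d = 85.
7^1 ≡ 7 (mod 341)
7^2 ≡ 7^2 = 49 ≡ 49 (mod 341)
7^4 ≡ 49^2 = 2401 ≡ 14 (mod 341)
7^8 ≡ 14^2 = 196 ≡ 196 (mod 341)
7^16 ≡ 196^2 = 38416 ≡ 224 (mod 341)
7^32 ≡ 224^2 = 50176 ≡ 49 (mod 341)
7^64 ≡ 49^2 = 2401 ≡ 14 (mod 341)
85 = 64 + 16 + 4 + 1 in binary powers of 2.
So 7^85 ≡ 14 · 224 · 14 · 7 ≡ 87 (mod 341).
Squaring chain: 87 → 67; never reaches −1, so base 7 is a Miller–Rabin witness that 341 is composite.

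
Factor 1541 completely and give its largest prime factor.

67

1541 = 23 · 67
67 is prime.
So 1541 = 23 · 67; the largest prime factor is 67.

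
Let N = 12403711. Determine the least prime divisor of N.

12403711 is odd.
Digit sum 19, not divisible by 3.
Ends in 1: not divisible by 5.
7: 12403711 = 7·1771958 + 5
11: 12403711 = 11·1127610 + 1
13: 12403711 = 13·954131 + 8
17: 12403711 = 17·729630 + 1
19: 12403711 = 19·652826 + 17
23: 12403711 = 23·539291 + 18
29: 12403711 = 29·427714 + 5
31: 12403711 = 31·400119 + 22
37: 12403711 = 37·335235 + 16
41: 12403711 = 41·302529 + 22
43: 12403711 = 43·288458 + 17
47: 12403711 = 47·263908 + 35
53: 12403711 = 53·234032 + 15
59: 12403711 = 59·210232 + 23
61: 12403711 = 61·203339 + 32
67: 12403711 = 67·185130 + 1
71: 12403711 = 71·174700 + 11
73: 12403711 = 73·169913 + 62
79: 12403711 = 79·157009

79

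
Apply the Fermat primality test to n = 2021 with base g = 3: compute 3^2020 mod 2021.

253

3^1 ≡ 3 (mod 2021)
3^2 ≡ 3^2 = 9 ≡ 9 (mod 2021)
3^4 ≡ 9^2 = 81 ≡ 81 (mod 2021)
3^8 ≡ 81^2 = 6561 ≡ 498 (mod 2021)
3^16 ≡ 498^2 = 248004 ≡ 1442 (mod 2021)
3^32 ≡ 1442^2 = 2079364 ≡ 1776 (mod 2021)
3^64 ≡ 1776^2 = 3154176 ≡ 1416 (mod 2021)
3^128 ≡ 1416^2 = 2005056 ≡ 224 (mod 2021)
3^256 ≡ 224^2 = 50176 ≡ 1672 (mod 2021)
3^512 ≡ 1672^2 = 2795584 ≡ 541 (mod 2021)
3^1024 ≡ 541^2 = 292681 ≡ 1657 (mod 2021)
2020 = 1024 + 512 + 256 + 128 + 64 + 32 + 4 in binary powers of 2.
So 3^2020 ≡ 1657 · 541 · 1672 · 224 · 1416 · 1776 · 81 ≡ 253 (mod 2021).
Since 253 ≠ 1, base 3 is a Fermat witness: 2021 is composite.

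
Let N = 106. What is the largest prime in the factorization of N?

106 = 2 · 53
53 is prime.
So 106 = 2 · 53; the largest prime factor is 53.

53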